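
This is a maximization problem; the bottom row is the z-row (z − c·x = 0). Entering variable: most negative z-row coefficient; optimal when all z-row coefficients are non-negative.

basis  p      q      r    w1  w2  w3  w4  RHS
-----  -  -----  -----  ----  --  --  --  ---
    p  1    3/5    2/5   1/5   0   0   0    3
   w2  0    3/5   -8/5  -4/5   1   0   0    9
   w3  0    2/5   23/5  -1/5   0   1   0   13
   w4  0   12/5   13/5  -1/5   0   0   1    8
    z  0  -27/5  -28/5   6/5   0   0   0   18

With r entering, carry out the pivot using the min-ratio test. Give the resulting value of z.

Ratio test on column r — row 1: 3/(2/5) = 15/2; row 2: entry -8/5 ≤ 0; row 3: 13/(23/5) = 65/23; row 4: 8/(13/5) = 40/13. Minimum is 65/23 at row 3 (w3 leaves); pivot element 23/5.
Pivot on row 3; the z-row RHS becomes 18 − (-28/5)·(65/23) = 778/23.

778/23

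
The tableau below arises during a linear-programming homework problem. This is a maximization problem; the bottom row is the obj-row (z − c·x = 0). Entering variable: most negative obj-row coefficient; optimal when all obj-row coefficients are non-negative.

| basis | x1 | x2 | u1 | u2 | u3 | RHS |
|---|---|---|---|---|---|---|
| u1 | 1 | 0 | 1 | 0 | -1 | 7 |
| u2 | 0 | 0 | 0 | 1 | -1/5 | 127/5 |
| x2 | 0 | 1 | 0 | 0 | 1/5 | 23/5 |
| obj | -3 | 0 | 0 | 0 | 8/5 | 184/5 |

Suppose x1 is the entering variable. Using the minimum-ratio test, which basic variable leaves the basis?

Column x1 entries and ratios — u1: 7/1 = 7; u2: 0 ≤ 0, skip; x2: 0 ≤ 0, skip.
Smallest ratio is 7 in the row of u1, so u1 leaves.

u1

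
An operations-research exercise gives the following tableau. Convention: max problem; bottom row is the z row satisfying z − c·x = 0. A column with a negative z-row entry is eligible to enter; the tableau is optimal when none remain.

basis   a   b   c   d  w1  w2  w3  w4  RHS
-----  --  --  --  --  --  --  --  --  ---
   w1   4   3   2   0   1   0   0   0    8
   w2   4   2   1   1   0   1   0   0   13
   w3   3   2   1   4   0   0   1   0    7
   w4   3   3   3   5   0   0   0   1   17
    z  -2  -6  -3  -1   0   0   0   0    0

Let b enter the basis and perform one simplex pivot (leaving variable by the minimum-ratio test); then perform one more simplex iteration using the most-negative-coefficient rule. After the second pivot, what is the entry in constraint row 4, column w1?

Ratio test on column b — row 1: 8/3 = 8/3; row 2: 13/2 = 13/2; row 3: 7/2 = 7/2; row 4: 17/3 = 17/3. Minimum is 8/3 at row 1 (w1 leaves); pivot element 3.
Divide row 1 by 3; eliminate column b from the other rows.
Second iteration: most negative z-row entry is -1 in column d, so d enters.
Ratio test on column d — row 1: entry 0 ≤ 0; row 2: (23/3)/1 = 23/3; row 3: (5/3)/4 = 5/12; row 4: 9/5 = 9/5. Minimum is 5/12 at row 3 (w3 leaves); pivot element 4.
Divide row 3 by 4; eliminate column d from the other rows.
After both pivots, the entry at constraint row 4, column w1 is -1/6.

-1/6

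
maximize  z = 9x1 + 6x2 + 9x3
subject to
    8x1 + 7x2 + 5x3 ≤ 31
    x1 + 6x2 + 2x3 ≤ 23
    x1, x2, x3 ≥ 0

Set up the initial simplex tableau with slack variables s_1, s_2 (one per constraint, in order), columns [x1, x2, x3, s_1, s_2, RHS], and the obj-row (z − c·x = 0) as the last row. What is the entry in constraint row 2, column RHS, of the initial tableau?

23

The RHS of constraint 2 is b_2 = 23.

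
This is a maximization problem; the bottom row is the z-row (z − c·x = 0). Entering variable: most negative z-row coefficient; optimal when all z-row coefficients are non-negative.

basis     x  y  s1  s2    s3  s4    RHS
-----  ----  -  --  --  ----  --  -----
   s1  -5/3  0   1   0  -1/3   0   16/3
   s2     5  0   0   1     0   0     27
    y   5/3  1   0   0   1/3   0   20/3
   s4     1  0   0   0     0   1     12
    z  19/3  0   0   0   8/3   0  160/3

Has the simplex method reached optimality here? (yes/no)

Every z-row coefficient is ≥ 0, so the tableau is optimal.

yes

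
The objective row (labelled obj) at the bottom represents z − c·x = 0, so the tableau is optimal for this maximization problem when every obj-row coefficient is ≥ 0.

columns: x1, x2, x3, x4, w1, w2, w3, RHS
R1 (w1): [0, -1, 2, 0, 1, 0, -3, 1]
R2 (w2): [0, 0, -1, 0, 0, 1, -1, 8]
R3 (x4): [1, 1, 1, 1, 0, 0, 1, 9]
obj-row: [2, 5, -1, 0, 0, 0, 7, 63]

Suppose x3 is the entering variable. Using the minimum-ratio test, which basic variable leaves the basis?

w1

Column x3 entries and ratios — w1: 1/2 = 1/2; w2: -1 ≤ 0, skip; x4: 9/1 = 9.
Smallest ratio is 1/2 in the row of w1, so w1 leaves.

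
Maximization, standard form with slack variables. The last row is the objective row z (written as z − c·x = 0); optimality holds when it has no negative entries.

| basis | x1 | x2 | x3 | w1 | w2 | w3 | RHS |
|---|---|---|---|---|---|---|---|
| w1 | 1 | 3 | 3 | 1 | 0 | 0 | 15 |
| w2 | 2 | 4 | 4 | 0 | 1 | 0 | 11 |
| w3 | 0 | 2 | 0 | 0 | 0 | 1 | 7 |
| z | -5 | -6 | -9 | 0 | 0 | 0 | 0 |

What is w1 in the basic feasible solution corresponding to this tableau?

15

w1 is basic (row 1); its value is the RHS of that row, 15.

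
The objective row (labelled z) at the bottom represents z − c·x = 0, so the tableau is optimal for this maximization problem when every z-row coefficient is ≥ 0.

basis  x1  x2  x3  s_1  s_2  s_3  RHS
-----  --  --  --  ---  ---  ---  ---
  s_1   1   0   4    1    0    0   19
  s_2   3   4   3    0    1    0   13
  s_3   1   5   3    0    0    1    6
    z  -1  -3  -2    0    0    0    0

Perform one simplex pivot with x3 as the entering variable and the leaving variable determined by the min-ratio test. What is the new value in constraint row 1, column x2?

Ratio test on column x3 — row 1: 19/4 = 19/4; row 2: 13/3 = 13/3; row 3: 6/3 = 2. Minimum is 2 at row 3 (s_3 leaves); pivot element 3.
Divide row 3 by 3; eliminate column x3 from the other rows.
Row 1 update in column x2: 0 − 4·(5/3) = -20/3.

-20/3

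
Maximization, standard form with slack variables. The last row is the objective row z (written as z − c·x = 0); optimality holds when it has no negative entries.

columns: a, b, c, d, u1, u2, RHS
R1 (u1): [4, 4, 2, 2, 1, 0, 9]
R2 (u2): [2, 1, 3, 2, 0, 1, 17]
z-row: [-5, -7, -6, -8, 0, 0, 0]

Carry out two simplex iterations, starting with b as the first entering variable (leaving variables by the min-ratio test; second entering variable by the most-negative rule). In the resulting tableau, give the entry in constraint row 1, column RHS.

9/2

Ratio test on column b — row 1: 9/4 = 9/4; row 2: 17/1 = 17. Minimum is 9/4 at row 1 (u1 leaves); pivot element 4.
Divide row 1 by 4; eliminate column b from the other rows.
Second iteration: most negative z-row entry is -9/2 in column d, so d enters.
Ratio test on column d — row 1: (9/4)/(1/2) = 9/2; row 2: (59/4)/(3/2) = 59/6. Minimum is 9/2 at row 1 (b leaves); pivot element 1/2.
Divide row 1 by 1/2; eliminate column d from the other rows.
After both pivots, the entry at constraint row 1, column RHS is 9/2.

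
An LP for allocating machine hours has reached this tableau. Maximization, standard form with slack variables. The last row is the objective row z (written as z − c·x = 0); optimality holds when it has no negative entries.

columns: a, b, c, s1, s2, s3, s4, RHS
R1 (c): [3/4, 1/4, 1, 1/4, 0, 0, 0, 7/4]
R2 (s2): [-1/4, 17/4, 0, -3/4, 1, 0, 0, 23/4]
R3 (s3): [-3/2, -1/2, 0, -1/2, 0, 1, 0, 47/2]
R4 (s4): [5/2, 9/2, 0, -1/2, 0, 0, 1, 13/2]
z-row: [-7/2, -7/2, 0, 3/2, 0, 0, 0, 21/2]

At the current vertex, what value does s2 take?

s2 is basic (row 2); its value is the RHS of that row, 23/4.

23/4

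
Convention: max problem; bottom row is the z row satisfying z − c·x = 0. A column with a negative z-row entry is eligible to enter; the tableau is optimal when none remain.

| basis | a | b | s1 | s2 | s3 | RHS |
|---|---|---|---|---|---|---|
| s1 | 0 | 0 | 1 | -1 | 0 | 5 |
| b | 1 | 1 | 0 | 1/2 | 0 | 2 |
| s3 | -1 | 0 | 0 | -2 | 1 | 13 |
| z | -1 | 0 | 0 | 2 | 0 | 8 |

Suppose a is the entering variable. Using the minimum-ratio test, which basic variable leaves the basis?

Column a entries and ratios — s1: 0 ≤ 0, skip; b: 2/1 = 2; s3: -1 ≤ 0, skip.
Smallest ratio is 2 in the row of b, so b leaves.

b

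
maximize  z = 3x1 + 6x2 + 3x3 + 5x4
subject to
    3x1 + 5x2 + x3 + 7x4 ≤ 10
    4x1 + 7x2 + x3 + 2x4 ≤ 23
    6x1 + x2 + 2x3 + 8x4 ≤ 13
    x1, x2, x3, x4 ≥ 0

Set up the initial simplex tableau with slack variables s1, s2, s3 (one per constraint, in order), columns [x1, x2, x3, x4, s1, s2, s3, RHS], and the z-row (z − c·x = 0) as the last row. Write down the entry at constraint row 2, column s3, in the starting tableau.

Slack s3 belongs to constraint 3; its column is the unit vector e_3, so the entry in row 2 is 0.

0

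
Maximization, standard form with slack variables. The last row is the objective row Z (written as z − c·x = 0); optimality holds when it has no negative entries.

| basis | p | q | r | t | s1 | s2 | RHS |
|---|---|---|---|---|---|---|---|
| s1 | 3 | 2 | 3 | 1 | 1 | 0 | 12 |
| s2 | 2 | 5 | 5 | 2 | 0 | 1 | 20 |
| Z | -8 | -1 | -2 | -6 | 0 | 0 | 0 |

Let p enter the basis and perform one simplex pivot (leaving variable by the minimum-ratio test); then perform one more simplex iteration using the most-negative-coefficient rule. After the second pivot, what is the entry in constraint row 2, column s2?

Ratio test on column p — row 1: 12/3 = 4; row 2: 20/2 = 10. Minimum is 4 at row 1 (s1 leaves); pivot element 3.
Divide row 1 by 3; eliminate column p from the other rows.
Second iteration: most negative Z-row entry is -10/3 in column t, so t enters.
Ratio test on column t — row 1: 4/(1/3) = 12; row 2: 12/(4/3) = 9. Minimum is 9 at row 2 (s2 leaves); pivot element 4/3.
Divide row 2 by 4/3; eliminate column t from the other rows.
After both pivots, the entry at constraint row 2, column s2 is 3/4.

3/4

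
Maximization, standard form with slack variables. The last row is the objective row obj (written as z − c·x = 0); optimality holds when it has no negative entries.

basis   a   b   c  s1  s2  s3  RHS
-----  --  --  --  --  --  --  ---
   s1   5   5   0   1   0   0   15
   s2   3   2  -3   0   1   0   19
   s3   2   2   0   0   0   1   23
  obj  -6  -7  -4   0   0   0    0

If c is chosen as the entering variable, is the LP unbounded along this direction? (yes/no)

Every constraint-row entry in column c is ≤ 0, so increasing c is unbounded.

yes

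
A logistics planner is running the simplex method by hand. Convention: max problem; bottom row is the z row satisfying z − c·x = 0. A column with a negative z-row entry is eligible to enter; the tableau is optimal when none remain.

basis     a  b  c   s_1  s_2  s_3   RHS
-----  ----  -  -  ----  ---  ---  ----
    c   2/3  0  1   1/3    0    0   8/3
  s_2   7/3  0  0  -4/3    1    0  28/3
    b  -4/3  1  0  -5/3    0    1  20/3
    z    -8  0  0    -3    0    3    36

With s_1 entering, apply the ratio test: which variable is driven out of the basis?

Column s_1 entries and ratios — c: (8/3)/(1/3) = 8; s_2: -4/3 ≤ 0, skip; b: -5/3 ≤ 0, skip.
Smallest ratio is 8 in the row of c, so c leaves.

c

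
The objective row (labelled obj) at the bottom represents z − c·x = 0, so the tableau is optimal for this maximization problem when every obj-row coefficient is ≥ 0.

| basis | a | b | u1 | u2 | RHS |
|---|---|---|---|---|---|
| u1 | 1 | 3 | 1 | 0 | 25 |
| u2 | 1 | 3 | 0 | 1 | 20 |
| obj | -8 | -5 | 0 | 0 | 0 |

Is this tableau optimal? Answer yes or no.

no

The obj-row has a negative entry -8 in column a, so it is not optimal.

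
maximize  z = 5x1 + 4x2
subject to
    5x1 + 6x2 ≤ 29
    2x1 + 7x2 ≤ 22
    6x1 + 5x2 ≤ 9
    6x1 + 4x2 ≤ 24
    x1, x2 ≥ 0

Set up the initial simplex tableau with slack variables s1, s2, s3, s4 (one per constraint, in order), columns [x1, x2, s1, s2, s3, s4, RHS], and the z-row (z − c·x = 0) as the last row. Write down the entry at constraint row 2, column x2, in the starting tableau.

7

Constraint 2 has coefficient 7 on x2.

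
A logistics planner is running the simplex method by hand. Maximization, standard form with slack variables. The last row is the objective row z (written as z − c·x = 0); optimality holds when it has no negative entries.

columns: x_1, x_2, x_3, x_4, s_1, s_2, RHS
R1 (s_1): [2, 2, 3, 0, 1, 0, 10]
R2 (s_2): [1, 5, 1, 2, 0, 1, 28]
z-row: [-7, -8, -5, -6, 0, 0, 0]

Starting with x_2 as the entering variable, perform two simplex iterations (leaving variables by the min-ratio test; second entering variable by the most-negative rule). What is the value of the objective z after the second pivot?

Ratio test on column x_2 — row 1: 10/2 = 5; row 2: 28/5 = 28/5. Minimum is 5 at row 1 (s_1 leaves); pivot element 2.
Pivot on row 1; the z-row RHS becomes 0 − (-8)·5 = 40.
Next entering variable (most negative z-row entry -6): x_4.
Ratio test on column x_4 — row 1: entry 0 ≤ 0; row 2: 3/2 = 3/2. Minimum is 3/2 at row 2 (s_2 leaves); pivot element 2.
After the second pivot the z-row RHS is 40 − (-6)·(3/2) = 49.

49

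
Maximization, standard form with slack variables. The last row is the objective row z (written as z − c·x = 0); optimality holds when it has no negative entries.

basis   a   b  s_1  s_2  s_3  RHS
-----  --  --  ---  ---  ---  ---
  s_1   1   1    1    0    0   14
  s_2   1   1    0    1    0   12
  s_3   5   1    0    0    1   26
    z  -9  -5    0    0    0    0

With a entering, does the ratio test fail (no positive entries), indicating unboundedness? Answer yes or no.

Column a has positive entries in row(s) 1, 2, 3, so the ratio test bounds it — not unbounded.

no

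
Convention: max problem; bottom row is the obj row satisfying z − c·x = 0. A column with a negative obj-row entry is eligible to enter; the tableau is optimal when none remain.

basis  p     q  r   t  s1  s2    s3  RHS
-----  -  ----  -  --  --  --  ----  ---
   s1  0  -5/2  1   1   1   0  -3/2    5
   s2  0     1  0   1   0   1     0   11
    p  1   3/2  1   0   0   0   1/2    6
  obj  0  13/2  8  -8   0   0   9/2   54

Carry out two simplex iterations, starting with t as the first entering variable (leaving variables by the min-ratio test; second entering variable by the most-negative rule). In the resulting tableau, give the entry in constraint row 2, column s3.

3/7

Ratio test on column t — row 1: 5/1 = 5; row 2: 11/1 = 11; row 3: entry 0 ≤ 0. Minimum is 5 at row 1 (s1 leaves); pivot element 1.
Divide row 1 by 1; eliminate column t from the other rows.
Second iteration: most negative obj-row entry is -27/2 in column q, so q enters.
Ratio test on column q — row 1: entry -5/2 ≤ 0; row 2: 6/(7/2) = 12/7; row 3: 6/(3/2) = 4. Minimum is 12/7 at row 2 (s2 leaves); pivot element 7/2.
Divide row 2 by 7/2; eliminate column q from the other rows.
After both pivots, the entry at constraint row 2, column s3 is 3/7.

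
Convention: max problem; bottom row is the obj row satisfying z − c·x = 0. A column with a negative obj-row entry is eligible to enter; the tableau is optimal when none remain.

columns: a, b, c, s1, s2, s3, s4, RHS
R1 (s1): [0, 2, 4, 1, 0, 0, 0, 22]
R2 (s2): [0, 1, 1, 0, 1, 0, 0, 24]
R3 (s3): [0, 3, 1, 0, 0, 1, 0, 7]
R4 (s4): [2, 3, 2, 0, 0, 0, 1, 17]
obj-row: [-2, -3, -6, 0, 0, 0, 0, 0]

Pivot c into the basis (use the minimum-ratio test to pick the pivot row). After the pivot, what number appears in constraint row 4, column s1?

-1/2

Ratio test on column c — row 1: 22/4 = 11/2; row 2: 24/1 = 24; row 3: 7/1 = 7; row 4: 17/2 = 17/2. Minimum is 11/2 at row 1 (s1 leaves); pivot element 4.
Divide row 1 by 4; eliminate column c from the other rows.
Row 4 update in column s1: 0 − 2·(1/4) = -1/2.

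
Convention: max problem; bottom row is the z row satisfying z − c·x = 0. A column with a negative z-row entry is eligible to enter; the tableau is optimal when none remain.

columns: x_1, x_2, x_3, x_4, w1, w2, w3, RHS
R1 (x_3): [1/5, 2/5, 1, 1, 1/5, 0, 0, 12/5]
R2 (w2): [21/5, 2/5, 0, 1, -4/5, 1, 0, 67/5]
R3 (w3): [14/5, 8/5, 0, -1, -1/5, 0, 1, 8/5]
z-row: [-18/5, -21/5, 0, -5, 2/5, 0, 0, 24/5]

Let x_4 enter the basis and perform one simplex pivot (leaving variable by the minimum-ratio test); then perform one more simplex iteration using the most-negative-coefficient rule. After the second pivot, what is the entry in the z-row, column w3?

13/15

Ratio test on column x_4 — row 1: (12/5)/1 = 12/5; row 2: (67/5)/1 = 67/5; row 3: entry -1 ≤ 0. Minimum is 12/5 at row 1 (x_3 leaves); pivot element 1.
Divide row 1 by 1; eliminate column x_4 from the other rows.
Second iteration: most negative z-row entry is -13/5 in column x_1, so x_1 enters.
Ratio test on column x_1 — row 1: (12/5)/(1/5) = 12; row 2: 11/4 = 11/4; row 3: 4/3 = 4/3. Minimum is 4/3 at row 3 (w3 leaves); pivot element 3.
Divide row 3 by 3; eliminate column x_1 from the other rows.
After both pivots, the entry at the z-row, column w3 is 13/15.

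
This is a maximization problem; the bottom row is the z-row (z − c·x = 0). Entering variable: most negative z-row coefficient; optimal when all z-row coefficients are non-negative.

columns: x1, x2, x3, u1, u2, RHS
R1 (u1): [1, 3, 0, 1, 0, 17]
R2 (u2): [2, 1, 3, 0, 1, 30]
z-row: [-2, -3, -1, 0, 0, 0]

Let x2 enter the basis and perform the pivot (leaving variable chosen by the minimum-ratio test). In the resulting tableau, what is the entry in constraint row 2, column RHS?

73/3

Ratio test on column x2 — row 1: 17/3 = 17/3; row 2: 30/1 = 30. Minimum is 17/3 at row 1 (u1 leaves); pivot element 3.
Divide row 1 by 3; eliminate column x2 from the other rows.
Row 2 update in column RHS: 30 − 1·(17/3) = 73/3.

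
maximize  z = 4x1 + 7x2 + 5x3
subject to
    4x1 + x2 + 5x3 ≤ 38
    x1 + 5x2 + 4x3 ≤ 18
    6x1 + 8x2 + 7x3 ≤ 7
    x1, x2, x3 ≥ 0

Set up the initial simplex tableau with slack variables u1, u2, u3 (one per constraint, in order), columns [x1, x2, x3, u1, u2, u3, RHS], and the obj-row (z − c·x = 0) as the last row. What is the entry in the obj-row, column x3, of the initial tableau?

-5

The obj-row carries the negated objective coefficients: the x3 entry is -5.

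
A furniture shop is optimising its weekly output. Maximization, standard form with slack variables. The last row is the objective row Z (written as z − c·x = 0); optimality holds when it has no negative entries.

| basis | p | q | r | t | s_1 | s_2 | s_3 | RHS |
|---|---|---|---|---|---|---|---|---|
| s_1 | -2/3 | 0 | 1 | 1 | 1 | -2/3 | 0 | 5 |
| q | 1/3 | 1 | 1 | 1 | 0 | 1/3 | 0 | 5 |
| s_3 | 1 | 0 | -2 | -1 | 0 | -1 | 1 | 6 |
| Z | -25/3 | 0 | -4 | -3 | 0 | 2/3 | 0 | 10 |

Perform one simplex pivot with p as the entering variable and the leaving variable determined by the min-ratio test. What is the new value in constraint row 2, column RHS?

Ratio test on column p — row 1: entry -2/3 ≤ 0; row 2: 5/(1/3) = 15; row 3: 6/1 = 6. Minimum is 6 at row 3 (s_3 leaves); pivot element 1.
Divide row 3 by 1; eliminate column p from the other rows.
Row 2 update in column RHS: 5 − (1/3)·6 = 3.

3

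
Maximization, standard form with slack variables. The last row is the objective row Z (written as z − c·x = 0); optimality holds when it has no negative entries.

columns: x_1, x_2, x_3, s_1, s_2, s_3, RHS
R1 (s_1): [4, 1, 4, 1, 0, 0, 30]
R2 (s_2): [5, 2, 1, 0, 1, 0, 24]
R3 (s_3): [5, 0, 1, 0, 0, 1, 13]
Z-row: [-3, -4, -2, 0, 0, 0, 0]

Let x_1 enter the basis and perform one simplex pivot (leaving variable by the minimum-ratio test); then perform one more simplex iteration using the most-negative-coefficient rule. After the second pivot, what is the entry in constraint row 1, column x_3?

Ratio test on column x_1 — row 1: 30/4 = 15/2; row 2: 24/5 = 24/5; row 3: 13/5 = 13/5. Minimum is 13/5 at row 3 (s_3 leaves); pivot element 5.
Divide row 3 by 5; eliminate column x_1 from the other rows.
Second iteration: most negative Z-row entry is -4 in column x_2, so x_2 enters.
Ratio test on column x_2 — row 1: (98/5)/1 = 98/5; row 2: 11/2 = 11/2; row 3: entry 0 ≤ 0. Minimum is 11/2 at row 2 (s_2 leaves); pivot element 2.
Divide row 2 by 2; eliminate column x_2 from the other rows.
After both pivots, the entry at constraint row 1, column x_3 is 16/5.

16/5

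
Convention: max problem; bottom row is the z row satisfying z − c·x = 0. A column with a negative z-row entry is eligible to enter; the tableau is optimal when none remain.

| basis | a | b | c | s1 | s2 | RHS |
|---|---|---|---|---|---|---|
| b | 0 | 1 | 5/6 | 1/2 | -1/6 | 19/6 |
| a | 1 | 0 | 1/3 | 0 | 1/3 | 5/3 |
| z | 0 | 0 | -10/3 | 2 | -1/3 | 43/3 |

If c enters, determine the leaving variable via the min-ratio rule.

b

Column c entries and ratios — b: (19/6)/(5/6) = 19/5; a: (5/3)/(1/3) = 5.
Smallest ratio is 19/5 in the row of b, so b leaves.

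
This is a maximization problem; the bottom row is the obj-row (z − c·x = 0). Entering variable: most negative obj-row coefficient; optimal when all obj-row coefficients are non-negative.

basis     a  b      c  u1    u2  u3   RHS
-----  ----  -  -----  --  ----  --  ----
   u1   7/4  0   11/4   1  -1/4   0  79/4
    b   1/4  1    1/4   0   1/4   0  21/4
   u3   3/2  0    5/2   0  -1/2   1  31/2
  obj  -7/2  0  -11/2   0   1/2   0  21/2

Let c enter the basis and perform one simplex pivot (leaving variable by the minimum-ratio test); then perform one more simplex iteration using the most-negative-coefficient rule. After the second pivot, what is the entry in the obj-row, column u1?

2

Ratio test on column c — row 1: (79/4)/(11/4) = 79/11; row 2: (21/4)/(1/4) = 21; row 3: (31/2)/(5/2) = 31/5. Minimum is 31/5 at row 3 (u3 leaves); pivot element 5/2.
Divide row 3 by 5/2; eliminate column c from the other rows.
Second iteration: most negative obj-row entry is -3/5 in column u2, so u2 enters.
Ratio test on column u2 — row 1: (27/10)/(3/10) = 9; row 2: (37/10)/(3/10) = 37/3; row 3: entry -1/5 ≤ 0. Minimum is 9 at row 1 (u1 leaves); pivot element 3/10.
Divide row 1 by 3/10; eliminate column u2 from the other rows.
After both pivots, the entry at the obj-row, column u1 is 2.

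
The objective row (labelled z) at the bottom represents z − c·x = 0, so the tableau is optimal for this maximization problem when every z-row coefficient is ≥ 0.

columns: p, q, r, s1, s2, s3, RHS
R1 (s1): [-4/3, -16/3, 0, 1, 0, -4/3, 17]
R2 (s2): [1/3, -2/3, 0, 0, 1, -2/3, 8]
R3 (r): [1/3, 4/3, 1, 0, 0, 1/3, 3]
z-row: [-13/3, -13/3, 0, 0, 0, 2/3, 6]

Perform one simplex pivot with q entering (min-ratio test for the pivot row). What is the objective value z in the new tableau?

Ratio test on column q — row 1: entry -16/3 ≤ 0; row 2: entry -2/3 ≤ 0; row 3: 3/(4/3) = 9/4. Minimum is 9/4 at row 3 (r leaves); pivot element 4/3.
Pivot on row 3; the z-row RHS becomes 6 − (-13/3)·(9/4) = 63/4.

63/4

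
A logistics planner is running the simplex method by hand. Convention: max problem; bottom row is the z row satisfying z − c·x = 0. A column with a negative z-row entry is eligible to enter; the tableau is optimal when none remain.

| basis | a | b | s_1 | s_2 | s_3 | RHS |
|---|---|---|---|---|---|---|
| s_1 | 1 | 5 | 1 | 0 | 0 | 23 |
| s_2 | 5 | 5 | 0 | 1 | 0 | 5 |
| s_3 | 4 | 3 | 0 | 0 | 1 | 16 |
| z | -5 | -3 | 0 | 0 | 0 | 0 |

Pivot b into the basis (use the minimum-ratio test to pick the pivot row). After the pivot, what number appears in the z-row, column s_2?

3/5

Ratio test on column b — row 1: 23/5 = 23/5; row 2: 5/5 = 1; row 3: 16/3 = 16/3. Minimum is 1 at row 2 (s_2 leaves); pivot element 5.
Divide row 2 by 5; eliminate column b from the other rows.
z-row update in column s_2: 0 − (-3)·(1/5) = 3/5.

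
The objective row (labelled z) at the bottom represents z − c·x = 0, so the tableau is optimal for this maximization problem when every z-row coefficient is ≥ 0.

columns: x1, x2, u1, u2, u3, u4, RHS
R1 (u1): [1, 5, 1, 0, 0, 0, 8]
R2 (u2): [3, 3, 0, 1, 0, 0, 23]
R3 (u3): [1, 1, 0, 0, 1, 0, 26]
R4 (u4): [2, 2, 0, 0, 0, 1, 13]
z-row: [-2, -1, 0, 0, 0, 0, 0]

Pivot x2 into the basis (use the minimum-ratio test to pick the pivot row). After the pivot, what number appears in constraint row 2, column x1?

Ratio test on column x2 — row 1: 8/5 = 8/5; row 2: 23/3 = 23/3; row 3: 26/1 = 26; row 4: 13/2 = 13/2. Minimum is 8/5 at row 1 (u1 leaves); pivot element 5.
Divide row 1 by 5; eliminate column x2 from the other rows.
Row 2 update in column x1: 3 − 3·(1/5) = 12/5.

12/5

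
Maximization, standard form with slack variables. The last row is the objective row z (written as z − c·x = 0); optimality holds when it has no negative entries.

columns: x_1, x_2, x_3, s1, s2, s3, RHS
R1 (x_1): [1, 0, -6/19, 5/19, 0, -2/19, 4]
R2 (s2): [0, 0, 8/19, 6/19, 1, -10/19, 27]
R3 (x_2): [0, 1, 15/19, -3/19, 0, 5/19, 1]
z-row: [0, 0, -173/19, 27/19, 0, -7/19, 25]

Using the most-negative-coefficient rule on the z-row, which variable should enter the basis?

x_3

Negative z-row entries: x_3: -173/19, s3: -7/19.
The most negative is -173/19 in column x_3, so x_3 enters.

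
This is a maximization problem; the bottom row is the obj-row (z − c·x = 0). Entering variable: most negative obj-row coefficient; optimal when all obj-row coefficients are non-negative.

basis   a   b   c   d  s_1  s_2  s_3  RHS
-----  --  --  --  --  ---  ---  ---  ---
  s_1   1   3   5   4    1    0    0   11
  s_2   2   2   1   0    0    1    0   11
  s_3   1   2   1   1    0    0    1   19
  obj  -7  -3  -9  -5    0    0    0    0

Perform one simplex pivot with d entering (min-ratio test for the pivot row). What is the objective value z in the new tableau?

55/4

Ratio test on column d — row 1: 11/4 = 11/4; row 2: entry 0 ≤ 0; row 3: 19/1 = 19. Minimum is 11/4 at row 1 (s_1 leaves); pivot element 4.
Pivot on row 1; the obj-row RHS becomes 0 − (-5)·(11/4) = 55/4.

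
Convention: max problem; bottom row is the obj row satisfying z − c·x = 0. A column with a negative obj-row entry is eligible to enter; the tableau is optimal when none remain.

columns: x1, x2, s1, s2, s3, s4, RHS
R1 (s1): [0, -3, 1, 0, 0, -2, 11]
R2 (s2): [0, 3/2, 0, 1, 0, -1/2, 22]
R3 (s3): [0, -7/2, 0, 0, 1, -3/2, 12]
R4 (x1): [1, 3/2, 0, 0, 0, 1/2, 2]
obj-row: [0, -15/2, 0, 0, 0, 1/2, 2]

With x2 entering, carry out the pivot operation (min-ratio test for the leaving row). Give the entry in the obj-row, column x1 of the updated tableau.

Ratio test on column x2 — row 1: entry -3 ≤ 0; row 2: 22/(3/2) = 44/3; row 3: entry -7/2 ≤ 0; row 4: 2/(3/2) = 4/3. Minimum is 4/3 at row 4 (x1 leaves); pivot element 3/2.
Divide row 4 by 3/2; eliminate column x2 from the other rows.
obj-row update in column x1: 0 − (-15/2)·(2/3) = 5.

5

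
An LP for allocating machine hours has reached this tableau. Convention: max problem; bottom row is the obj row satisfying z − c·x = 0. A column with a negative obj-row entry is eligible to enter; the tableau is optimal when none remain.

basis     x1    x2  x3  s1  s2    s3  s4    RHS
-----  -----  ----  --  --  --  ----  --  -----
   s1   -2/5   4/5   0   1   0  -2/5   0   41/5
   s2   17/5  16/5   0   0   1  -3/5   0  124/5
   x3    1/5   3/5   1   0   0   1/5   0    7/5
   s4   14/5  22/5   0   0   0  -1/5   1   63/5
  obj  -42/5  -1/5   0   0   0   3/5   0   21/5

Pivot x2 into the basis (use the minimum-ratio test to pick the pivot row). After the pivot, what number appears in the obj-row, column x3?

1/3

Ratio test on column x2 — row 1: (41/5)/(4/5) = 41/4; row 2: (124/5)/(16/5) = 31/4; row 3: (7/5)/(3/5) = 7/3; row 4: (63/5)/(22/5) = 63/22. Minimum is 7/3 at row 3 (x3 leaves); pivot element 3/5.
Divide row 3 by 3/5; eliminate column x2 from the other rows.
obj-row update in column x3: 0 − (-1/5)·(5/3) = 1/3.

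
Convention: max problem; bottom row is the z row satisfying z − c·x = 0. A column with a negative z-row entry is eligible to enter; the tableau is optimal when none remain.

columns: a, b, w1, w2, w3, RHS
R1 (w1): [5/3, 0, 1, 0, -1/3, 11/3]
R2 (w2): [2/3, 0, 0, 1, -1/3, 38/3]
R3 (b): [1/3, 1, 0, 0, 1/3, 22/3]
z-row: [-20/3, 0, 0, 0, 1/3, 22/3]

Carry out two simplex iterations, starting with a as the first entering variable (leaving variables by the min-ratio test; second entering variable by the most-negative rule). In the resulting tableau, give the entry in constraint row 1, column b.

1/2

Ratio test on column a — row 1: (11/3)/(5/3) = 11/5; row 2: (38/3)/(2/3) = 19; row 3: (22/3)/(1/3) = 22. Minimum is 11/5 at row 1 (w1 leaves); pivot element 5/3.
Divide row 1 by 5/3; eliminate column a from the other rows.
Second iteration: most negative z-row entry is -1 in column w3, so w3 enters.
Ratio test on column w3 — row 1: entry -1/5 ≤ 0; row 2: entry -1/5 ≤ 0; row 3: (33/5)/(2/5) = 33/2. Minimum is 33/2 at row 3 (b leaves); pivot element 2/5.
Divide row 3 by 2/5; eliminate column w3 from the other rows.
After both pivots, the entry at constraint row 1, column b is 1/2.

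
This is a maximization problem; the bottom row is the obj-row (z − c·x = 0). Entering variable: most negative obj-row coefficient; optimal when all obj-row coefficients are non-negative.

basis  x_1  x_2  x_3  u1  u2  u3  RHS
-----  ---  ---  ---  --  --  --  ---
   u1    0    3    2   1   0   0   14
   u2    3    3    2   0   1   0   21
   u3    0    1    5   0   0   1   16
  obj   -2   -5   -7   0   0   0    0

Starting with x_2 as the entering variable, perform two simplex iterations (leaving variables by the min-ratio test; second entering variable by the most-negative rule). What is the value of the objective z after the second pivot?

428/13

Ratio test on column x_2 — row 1: 14/3 = 14/3; row 2: 21/3 = 7; row 3: 16/1 = 16. Minimum is 14/3 at row 1 (u1 leaves); pivot element 3.
Pivot on row 1; the obj-row RHS becomes 0 − (-5)·(14/3) = 70/3.
Next entering variable (most negative obj-row entry -11/3): x_3.
Ratio test on column x_3 — row 1: (14/3)/(2/3) = 7; row 2: entry 0 ≤ 0; row 3: (34/3)/(13/3) = 34/13. Minimum is 34/13 at row 3 (u3 leaves); pivot element 13/3.
After the second pivot the obj-row RHS is 70/3 − (-11/3)·(34/13) = 428/13.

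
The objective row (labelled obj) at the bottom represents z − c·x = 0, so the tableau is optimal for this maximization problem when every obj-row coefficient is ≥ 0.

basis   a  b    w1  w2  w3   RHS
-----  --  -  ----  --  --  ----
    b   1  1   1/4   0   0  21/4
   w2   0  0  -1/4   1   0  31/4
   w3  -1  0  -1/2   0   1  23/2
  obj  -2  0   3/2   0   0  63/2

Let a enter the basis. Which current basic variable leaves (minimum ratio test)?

b

Column a entries and ratios — b: (21/4)/1 = 21/4; w2: 0 ≤ 0, skip; w3: -1 ≤ 0, skip.
Smallest ratio is 21/4 in the row of b, so b leaves.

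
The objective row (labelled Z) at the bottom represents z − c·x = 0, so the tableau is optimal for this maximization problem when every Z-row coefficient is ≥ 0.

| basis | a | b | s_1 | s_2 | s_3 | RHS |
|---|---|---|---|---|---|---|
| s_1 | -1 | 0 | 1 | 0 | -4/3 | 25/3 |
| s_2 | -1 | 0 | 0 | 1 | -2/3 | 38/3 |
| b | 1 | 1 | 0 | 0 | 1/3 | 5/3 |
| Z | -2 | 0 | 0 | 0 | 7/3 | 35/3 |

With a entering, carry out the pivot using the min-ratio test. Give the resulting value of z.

Ratio test on column a — row 1: entry -1 ≤ 0; row 2: entry -1 ≤ 0; row 3: (5/3)/1 = 5/3. Minimum is 5/3 at row 3 (b leaves); pivot element 1.
Pivot on row 3; the Z-row RHS becomes 35/3 − (-2)·(5/3) = 15.

15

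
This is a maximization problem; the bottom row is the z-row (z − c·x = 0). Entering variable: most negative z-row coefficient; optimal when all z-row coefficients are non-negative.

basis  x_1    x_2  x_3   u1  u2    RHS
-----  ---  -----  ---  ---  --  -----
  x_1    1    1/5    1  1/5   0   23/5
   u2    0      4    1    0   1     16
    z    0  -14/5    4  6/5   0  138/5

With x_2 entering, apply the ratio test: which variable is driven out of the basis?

u2

Column x_2 entries and ratios — x_1: (23/5)/(1/5) = 23; u2: 16/4 = 4.
Smallest ratio is 4 in the row of u2, so u2 leaves.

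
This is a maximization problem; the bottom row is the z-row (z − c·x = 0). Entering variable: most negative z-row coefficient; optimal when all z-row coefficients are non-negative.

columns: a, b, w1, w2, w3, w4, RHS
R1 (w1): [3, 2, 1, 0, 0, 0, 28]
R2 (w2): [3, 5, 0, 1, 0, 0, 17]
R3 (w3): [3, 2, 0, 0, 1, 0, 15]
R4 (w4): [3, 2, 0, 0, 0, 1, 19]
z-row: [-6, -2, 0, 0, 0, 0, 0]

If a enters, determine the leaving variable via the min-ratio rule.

Column a entries and ratios — w1: 28/3 = 28/3; w2: 17/3 = 17/3; w3: 15/3 = 5; w4: 19/3 = 19/3.
Smallest ratio is 5 in the row of w3, so w3 leaves.

w3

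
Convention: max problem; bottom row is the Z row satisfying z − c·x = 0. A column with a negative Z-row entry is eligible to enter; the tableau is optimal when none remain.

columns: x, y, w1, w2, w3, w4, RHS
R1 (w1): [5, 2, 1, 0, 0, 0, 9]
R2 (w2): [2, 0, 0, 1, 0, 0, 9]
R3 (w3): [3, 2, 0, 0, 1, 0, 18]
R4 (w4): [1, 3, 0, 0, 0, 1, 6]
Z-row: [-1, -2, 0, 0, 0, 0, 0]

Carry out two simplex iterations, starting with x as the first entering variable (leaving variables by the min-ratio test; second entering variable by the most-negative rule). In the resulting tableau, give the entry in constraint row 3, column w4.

Ratio test on column x — row 1: 9/5 = 9/5; row 2: 9/2 = 9/2; row 3: 18/3 = 6; row 4: 6/1 = 6. Minimum is 9/5 at row 1 (w1 leaves); pivot element 5.
Divide row 1 by 5; eliminate column x from the other rows.
Second iteration: most negative Z-row entry is -8/5 in column y, so y enters.
Ratio test on column y — row 1: (9/5)/(2/5) = 9/2; row 2: entry -4/5 ≤ 0; row 3: (63/5)/(4/5) = 63/4; row 4: (21/5)/(13/5) = 21/13. Minimum is 21/13 at row 4 (w4 leaves); pivot element 13/5.
Divide row 4 by 13/5; eliminate column y from the other rows.
After both pivots, the entry at constraint row 3, column w4 is -4/13.

-4/13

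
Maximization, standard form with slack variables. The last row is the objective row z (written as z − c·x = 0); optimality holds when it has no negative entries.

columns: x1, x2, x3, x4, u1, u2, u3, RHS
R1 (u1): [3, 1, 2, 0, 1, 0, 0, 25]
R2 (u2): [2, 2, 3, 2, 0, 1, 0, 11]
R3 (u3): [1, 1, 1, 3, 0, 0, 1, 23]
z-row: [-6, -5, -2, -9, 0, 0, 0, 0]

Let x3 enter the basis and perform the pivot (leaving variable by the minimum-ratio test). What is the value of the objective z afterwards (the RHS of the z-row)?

22/3

Ratio test on column x3 — row 1: 25/2 = 25/2; row 2: 11/3 = 11/3; row 3: 23/1 = 23. Minimum is 11/3 at row 2 (u2 leaves); pivot element 3.
Pivot on row 2; the z-row RHS becomes 0 − (-2)·(11/3) = 22/3.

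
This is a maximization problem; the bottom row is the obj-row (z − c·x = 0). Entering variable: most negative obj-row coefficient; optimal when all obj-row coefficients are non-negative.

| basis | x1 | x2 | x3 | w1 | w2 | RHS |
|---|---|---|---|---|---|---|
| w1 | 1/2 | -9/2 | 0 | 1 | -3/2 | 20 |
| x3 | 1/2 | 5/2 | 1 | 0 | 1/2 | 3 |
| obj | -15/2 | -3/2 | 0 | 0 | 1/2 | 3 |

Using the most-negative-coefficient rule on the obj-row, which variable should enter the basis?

Negative obj-row entries: x1: -15/2, x2: -3/2.
The most negative is -15/2 in column x1, so x1 enters.

x1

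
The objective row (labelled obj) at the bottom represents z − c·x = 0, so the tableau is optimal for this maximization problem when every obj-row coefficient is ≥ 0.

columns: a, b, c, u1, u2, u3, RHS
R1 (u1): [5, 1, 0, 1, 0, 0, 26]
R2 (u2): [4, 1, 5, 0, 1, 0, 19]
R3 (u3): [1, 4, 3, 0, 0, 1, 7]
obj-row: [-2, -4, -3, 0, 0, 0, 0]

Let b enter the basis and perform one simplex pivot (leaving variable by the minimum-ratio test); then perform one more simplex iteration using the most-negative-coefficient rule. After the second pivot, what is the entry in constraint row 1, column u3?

Ratio test on column b — row 1: 26/1 = 26; row 2: 19/1 = 19; row 3: 7/4 = 7/4. Minimum is 7/4 at row 3 (u3 leaves); pivot element 4.
Divide row 3 by 4; eliminate column b from the other rows.
Second iteration: most negative obj-row entry is -1 in column a, so a enters.
Ratio test on column a — row 1: (97/4)/(19/4) = 97/19; row 2: (69/4)/(15/4) = 23/5; row 3: (7/4)/(1/4) = 7. Minimum is 23/5 at row 2 (u2 leaves); pivot element 15/4.
Divide row 2 by 15/4; eliminate column a from the other rows.
After both pivots, the entry at constraint row 1, column u3 is 1/15.

1/15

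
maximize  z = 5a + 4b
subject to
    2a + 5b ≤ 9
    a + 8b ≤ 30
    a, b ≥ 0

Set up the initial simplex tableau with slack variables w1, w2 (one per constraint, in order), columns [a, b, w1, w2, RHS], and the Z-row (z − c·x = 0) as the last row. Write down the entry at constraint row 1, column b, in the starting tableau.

5

Constraint 1 has coefficient 5 on b.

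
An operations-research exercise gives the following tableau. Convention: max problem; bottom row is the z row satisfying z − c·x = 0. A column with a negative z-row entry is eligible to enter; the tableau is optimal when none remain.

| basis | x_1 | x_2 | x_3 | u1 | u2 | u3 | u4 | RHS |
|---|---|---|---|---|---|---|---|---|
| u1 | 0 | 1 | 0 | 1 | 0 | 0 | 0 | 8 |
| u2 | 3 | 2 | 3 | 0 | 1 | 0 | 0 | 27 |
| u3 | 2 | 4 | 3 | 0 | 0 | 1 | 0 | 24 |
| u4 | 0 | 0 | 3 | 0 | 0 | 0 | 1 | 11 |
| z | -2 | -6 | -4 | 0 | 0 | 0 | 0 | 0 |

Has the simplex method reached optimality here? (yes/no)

no

The z-row has a negative entry -6 in column x_2, so it is not optimal.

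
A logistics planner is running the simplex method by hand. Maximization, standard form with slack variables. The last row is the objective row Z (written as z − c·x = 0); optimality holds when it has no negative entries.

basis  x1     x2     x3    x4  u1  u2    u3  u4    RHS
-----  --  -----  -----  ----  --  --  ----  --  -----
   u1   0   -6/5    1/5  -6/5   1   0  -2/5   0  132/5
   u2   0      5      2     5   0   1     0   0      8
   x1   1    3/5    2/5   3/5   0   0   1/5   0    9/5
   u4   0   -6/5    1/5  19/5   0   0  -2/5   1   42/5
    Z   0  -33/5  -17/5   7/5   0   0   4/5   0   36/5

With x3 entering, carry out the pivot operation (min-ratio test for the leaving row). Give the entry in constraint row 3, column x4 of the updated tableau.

Ratio test on column x3 — row 1: (132/5)/(1/5) = 132; row 2: 8/2 = 4; row 3: (9/5)/(2/5) = 9/2; row 4: (42/5)/(1/5) = 42. Minimum is 4 at row 2 (u2 leaves); pivot element 2.
Divide row 2 by 2; eliminate column x3 from the other rows.
Row 3 update in column x4: 3/5 − (2/5)·(5/2) = -2/5.

-2/5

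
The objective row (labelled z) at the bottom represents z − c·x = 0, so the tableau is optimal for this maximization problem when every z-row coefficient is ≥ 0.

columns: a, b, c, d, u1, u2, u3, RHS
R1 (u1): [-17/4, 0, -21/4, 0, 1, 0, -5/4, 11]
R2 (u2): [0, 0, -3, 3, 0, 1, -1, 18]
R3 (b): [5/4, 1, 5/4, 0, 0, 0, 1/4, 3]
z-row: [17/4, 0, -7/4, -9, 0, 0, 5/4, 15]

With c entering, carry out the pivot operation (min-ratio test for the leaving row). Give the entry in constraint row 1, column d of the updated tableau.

Ratio test on column c — row 1: entry -21/4 ≤ 0; row 2: entry -3 ≤ 0; row 3: 3/(5/4) = 12/5. Minimum is 12/5 at row 3 (b leaves); pivot element 5/4.
Divide row 3 by 5/4; eliminate column c from the other rows.
Row 1 update in column d: 0 − (-21/4)·0 = 0.

0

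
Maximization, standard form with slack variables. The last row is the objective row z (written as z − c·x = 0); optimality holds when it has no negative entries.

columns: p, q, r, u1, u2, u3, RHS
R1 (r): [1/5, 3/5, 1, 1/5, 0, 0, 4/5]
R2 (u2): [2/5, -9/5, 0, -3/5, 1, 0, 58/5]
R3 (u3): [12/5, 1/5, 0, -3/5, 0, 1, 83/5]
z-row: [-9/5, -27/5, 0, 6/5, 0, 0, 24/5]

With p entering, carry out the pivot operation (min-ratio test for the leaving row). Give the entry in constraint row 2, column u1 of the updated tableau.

-1

Ratio test on column p — row 1: (4/5)/(1/5) = 4; row 2: (58/5)/(2/5) = 29; row 3: (83/5)/(12/5) = 83/12. Minimum is 4 at row 1 (r leaves); pivot element 1/5.
Divide row 1 by 1/5; eliminate column p from the other rows.
Row 2 update in column u1: -3/5 − (2/5)·1 = -1.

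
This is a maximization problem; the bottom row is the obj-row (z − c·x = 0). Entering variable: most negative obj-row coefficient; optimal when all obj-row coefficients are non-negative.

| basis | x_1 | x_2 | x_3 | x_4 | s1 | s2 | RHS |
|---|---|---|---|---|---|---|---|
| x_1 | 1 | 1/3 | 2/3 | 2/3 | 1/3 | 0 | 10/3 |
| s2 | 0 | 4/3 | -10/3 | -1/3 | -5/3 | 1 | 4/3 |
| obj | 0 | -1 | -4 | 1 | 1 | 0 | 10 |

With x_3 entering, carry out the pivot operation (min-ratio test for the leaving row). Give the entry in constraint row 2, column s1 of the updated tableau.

Ratio test on column x_3 — row 1: (10/3)/(2/3) = 5; row 2: entry -10/3 ≤ 0. Minimum is 5 at row 1 (x_1 leaves); pivot element 2/3.
Divide row 1 by 2/3; eliminate column x_3 from the other rows.
Row 2 update in column s1: -5/3 − (-10/3)·(1/2) = 0.

0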